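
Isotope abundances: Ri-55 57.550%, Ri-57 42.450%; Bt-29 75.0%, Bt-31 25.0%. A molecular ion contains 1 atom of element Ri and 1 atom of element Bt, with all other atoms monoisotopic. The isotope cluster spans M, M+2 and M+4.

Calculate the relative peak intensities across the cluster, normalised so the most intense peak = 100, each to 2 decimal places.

Element Ri pattern (n=1): 0.5755 : 0.4245
Element Bt pattern (n=1): 0.7500 : 0.2500
Convolve the two distributions (both contribute in 2-u steps):
  M: 0.5755×0.7500 = 0.431625
  M+2: 0.5755×0.2500 + 0.4245×0.7500 = 0.462250
  M+4: 0.4245×0.2500 = 0.106125
Scale to base peak (0.462250) = 100: 93.37 : 100.00 : 22.96

93.37 : 100.00 : 22.96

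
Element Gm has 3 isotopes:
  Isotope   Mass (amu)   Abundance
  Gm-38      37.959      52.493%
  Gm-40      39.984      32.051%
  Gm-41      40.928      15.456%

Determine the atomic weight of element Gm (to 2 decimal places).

Ar = Σ fᵢ·mᵢ = 0.52493 × 37.959 + 0.32051 × 39.984 + 0.15456 × 40.928
= 19.9258 + 12.8153 + 6.3258 = 39.0669 amu

39.07 amu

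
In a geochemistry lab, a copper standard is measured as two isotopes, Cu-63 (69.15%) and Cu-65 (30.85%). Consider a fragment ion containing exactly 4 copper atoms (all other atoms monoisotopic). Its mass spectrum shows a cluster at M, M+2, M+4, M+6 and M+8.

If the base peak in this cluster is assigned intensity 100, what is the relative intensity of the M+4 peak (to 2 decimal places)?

Binomial terms of (0.6915 + 0.3085)^4: M 0.2286, M+2 0.4080, M+4 0.2731, M+6 0.0812, M+8 0.0091 → M+2 is the base peak.
P(M+2) = C(4,1) × 0.6915^3 × 0.3085^1 = 4 × 0.33065611 × 0.3085 = 0.408030 (base)
P(M+4) = C(4,2) × 0.6915^2 × 0.3085^2 = 6 × 0.47817225 × 0.09517225 = 0.273052
Relative intensity = 0.273052 / 0.408030 × 100 = 66.92

66.92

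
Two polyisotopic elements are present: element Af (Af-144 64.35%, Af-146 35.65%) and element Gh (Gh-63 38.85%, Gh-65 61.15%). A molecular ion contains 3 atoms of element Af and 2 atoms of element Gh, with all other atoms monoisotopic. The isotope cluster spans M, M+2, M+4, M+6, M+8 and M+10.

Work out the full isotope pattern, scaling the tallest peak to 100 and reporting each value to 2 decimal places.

11.59 : 55.73 : 100.00 : 83.27 : 32.63 : 4.88

Element Af pattern (n=3): 0.26646836 : 0.44287166 : 0.24535159 : 0.04530839
Element Gh pattern (n=2): 0.15093225 : 0.4751355 : 0.37393225
Convolve the two distributions (both contribute in 2-u steps):
  M: 0.26646836×0.15093225 = 0.040219
  M+2: 0.26646836×0.4751355 + 0.44287166×0.15093225 = 0.193452
  M+4: 0.26646836×0.37393225 + 0.44287166×0.4751355 + 0.24535159×0.15093225 = 0.347097
  M+6: 0.44287166×0.37393225 + 0.24535159×0.4751355 + 0.04530839×0.15093225 = 0.289018
  M+8: 0.24535159×0.37393225 + 0.04530839×0.4751355 = 0.113272
  M+10: 0.04530839×0.37393225 = 0.016942
Scale to base peak (0.347097) = 100: 11.59 : 55.73 : 100.00 : 83.27 : 32.63 : 4.88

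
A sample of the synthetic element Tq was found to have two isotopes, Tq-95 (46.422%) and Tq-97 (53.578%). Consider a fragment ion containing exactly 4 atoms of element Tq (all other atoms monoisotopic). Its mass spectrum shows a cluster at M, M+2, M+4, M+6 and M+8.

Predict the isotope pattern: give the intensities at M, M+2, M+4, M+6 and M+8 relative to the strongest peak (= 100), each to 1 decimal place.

Expanding (0.46422 + 0.53578)^4:
P(M) = 0.46422^4 = 0.046440
P(M+2) = 4 × 0.46422^3 × 0.53578^1 = 0.214397
P(M+4) = 6 × 0.46422^2 × 0.53578^2 = 0.371169
P(M+6) = 4 × 0.46422^1 × 0.53578^3 = 0.285590
P(M+8) = 0.53578^4 = 0.082404
The M+4 peak is largest (0.371169); scaling to 100 gives 12.5 : 57.8 : 100.0 : 76.9 : 22.2.

12.5 : 57.8 : 100.0 : 76.9 : 22.2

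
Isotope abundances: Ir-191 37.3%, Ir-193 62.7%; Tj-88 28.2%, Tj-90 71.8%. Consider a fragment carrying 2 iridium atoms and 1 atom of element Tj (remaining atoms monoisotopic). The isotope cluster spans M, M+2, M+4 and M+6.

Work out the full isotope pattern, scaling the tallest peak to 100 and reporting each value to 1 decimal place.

Iridium pattern (n=2): 0.139129 : 0.467742 : 0.393129
Element Tj pattern (n=1): 0.2820 : 0.7180
Convolve the two distributions (both contribute in 2-u steps):
  M: 0.139129×0.2820 = 0.039234
  M+2: 0.139129×0.7180 + 0.467742×0.2820 = 0.231798
  M+4: 0.467742×0.7180 + 0.393129×0.2820 = 0.446701
  M+6: 0.393129×0.7180 = 0.282267
Scale to base peak (0.446701) = 100: 8.8 : 51.9 : 100.0 : 63.2

8.8 : 51.9 : 100.0 : 63.2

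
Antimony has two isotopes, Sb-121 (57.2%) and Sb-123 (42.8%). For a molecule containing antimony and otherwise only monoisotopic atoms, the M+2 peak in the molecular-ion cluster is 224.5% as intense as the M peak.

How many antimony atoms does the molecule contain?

With n Sb atoms, P(M+2)/P(M) = C(n,1)·p^(n−1)q / p^n = n·q/p = n · 0.428/0.572.
n = 2.245 × 0.572/0.428 = 3.00 ≈ 3

3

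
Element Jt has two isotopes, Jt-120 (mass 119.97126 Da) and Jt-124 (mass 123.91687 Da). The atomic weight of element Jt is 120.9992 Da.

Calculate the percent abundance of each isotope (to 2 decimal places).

Jt-120: 73.95%, Jt-124: 26.05%

Writing the weighted mean with unknown fraction x of Jt-120:
119.97126·x + 123.91687·(1 − x) = 120.9992
(119.97126 − 123.91687)·x = 120.9992 − 123.91687
x = -2.91767 / -3.94561 = 0.73947 → 73.95% Jt-120, 26.05% Jt-124.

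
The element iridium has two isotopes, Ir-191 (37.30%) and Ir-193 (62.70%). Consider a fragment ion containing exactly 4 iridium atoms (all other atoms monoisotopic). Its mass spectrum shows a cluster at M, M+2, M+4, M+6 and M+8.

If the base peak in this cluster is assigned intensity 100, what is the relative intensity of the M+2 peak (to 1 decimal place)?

(0.3730 + 0.6270)^4 gives M 0.0194, M+2 0.1302, M+4 0.3282, M+6 0.3678, M+8 0.1546; the largest is M+6.
P(M+6) = C(4,3) × 0.3730^1 × 0.6270^3 = 4 × 0.3730 × 0.24649188 = 0.367766 (base)
P(M+2) = C(4,1) × 0.3730^3 × 0.6270^1 = 4 × 0.05189512 × 0.6270 = 0.130153
Relative intensity = 0.130153 / 0.367766 × 100 = 35.4

35.4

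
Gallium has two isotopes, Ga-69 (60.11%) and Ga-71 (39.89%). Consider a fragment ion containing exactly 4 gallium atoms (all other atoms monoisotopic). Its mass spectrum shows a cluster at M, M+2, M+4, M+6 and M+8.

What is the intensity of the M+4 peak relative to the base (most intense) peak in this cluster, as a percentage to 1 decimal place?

99.5%

Term probabilities: M 0.1306, M+2 0.3465, M+4 0.3450, M+6 0.1526, M+8 0.0253. Base peak = M+2.
P(M+2) = C(4,1) × 0.6011^3 × 0.3989^1 = 4 × 0.21719018 × 0.3989 = 0.346549 (base)
P(M+4) = C(4,2) × 0.6011^2 × 0.3989^2 = 6 × 0.36132121 × 0.15912121 = 0.344963
Relative intensity = 0.344963 / 0.346549 × 100 = 99.5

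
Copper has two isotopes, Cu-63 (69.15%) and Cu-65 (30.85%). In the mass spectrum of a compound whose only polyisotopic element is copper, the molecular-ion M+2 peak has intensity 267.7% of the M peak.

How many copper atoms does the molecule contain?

6

For n independent Cu atoms, I(M+2)/I(M) = n · (abundance Cu-65) / (abundance Cu-63) = n · 0.3085/0.6915.
n = 2.677 × 0.6915/0.3085 = 6.00 ≈ 6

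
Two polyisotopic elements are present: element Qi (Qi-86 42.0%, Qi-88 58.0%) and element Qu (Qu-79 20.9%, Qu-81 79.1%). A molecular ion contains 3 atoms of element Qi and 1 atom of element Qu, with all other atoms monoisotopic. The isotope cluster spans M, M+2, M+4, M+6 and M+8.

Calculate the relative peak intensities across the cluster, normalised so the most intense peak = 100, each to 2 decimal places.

4.12 : 32.64 : 88.12 : 100.00 : 41.04

Element Qi pattern (n=3): 0.074088 : 0.306936 : 0.423864 : 0.195112
Element Qu pattern (n=1): 0.2090 : 0.7910
Convolve the two distributions (both contribute in 2-u steps):
  M: 0.074088×0.2090 = 0.015484
  M+2: 0.074088×0.7910 + 0.306936×0.2090 = 0.122753
  M+4: 0.306936×0.7910 + 0.423864×0.2090 = 0.331374
  M+6: 0.423864×0.7910 + 0.195112×0.2090 = 0.376055
  M+8: 0.195112×0.7910 = 0.154334
Scale to base peak (0.376055) = 100: 4.12 : 32.64 : 88.12 : 100.00 : 41.04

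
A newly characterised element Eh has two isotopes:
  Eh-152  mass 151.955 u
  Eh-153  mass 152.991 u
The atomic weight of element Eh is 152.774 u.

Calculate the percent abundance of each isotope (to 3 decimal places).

Let x be the fractional abundance of Eh-152; then Eh-153 has abundance 1 − x.
151.955·x + 152.991·(1 − x) = 152.774
(151.955 − 152.991)·x = 152.774 − 152.991
x = -0.217 / -1.036 = 0.20946 → 20.946% Eh-152, 79.054% Eh-153.

Eh-152: 20.946%, Eh-153: 79.054%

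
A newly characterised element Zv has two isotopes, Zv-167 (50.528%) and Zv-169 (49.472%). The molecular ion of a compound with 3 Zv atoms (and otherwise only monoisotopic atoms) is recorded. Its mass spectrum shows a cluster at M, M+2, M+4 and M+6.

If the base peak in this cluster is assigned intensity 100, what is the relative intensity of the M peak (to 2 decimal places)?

Term probabilities: M 0.1290, M+2 0.3789, M+4 0.3710, M+6 0.1211. Base peak = M+2.
P(M+2) = C(3,1) × 0.50528^2 × 0.49472^1 = 3 × 0.25530788 × 0.49472 = 0.378918 (base)
P(M) = C(3,0) × 0.50528^3 × 0.49472^0 = 1 × 0.12900196 × 1.0000 = 0.129002
Relative intensity = 0.129002 / 0.378918 × 100 = 34.04

34.04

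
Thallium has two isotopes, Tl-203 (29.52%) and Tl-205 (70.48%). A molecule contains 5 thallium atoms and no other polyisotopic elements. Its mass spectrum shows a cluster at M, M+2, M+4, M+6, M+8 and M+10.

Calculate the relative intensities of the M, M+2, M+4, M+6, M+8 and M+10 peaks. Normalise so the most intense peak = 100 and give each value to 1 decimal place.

Each Tl atom is independently Tl-203 (p = 0.2952) or Tl-205 (q = 0.7048); the cluster is the binomial expansion (p + q)^5.
P(M) = 0.2952^5 = 0.002242
P(M+2) = 5 × 0.2952^4 × 0.7048^1 = 0.026761
P(M+4) = 10 × 0.2952^3 × 0.7048^2 = 0.127785
P(M+6) = 10 × 0.2952^2 × 0.7048^3 = 0.305092
P(M+8) = 5 × 0.2952^1 × 0.7048^4 = 0.364208
P(M+10) = 0.7048^5 = 0.173912
The M+8 peak is largest (0.364208); scaling to 100 gives 0.6 : 7.3 : 35.1 : 83.8 : 100.0 : 47.8.

0.6 : 7.3 : 35.1 : 83.8 : 100.0 : 47.8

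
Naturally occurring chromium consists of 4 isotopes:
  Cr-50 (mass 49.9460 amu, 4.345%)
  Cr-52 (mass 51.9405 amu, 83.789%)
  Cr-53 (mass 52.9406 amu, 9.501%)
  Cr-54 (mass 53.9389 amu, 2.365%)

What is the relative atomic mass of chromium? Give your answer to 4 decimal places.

51.9961 amu

Average mass = Σ (abundance × isotope mass) = 0.04345 × 49.9460 + 0.83789 × 51.9405 + 0.09501 × 52.9406 + 0.02365 × 53.9389
= 2.17015 + 43.52043 + 5.02989 + 1.27565 = 51.99612 amu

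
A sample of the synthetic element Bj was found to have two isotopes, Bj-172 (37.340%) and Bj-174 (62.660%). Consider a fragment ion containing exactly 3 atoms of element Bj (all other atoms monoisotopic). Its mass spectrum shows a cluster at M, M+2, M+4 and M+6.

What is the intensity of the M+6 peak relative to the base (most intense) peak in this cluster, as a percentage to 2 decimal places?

55.94%

Binomial terms of (0.37340 + 0.62660)^3: M 0.0521, M+2 0.2621, M+4 0.4398, M+6 0.2460 → M+4 is the base peak.
P(M+4) = C(3,2) × 0.37340^1 × 0.62660^2 = 3 × 0.3734 × 0.39262756 = 0.439821 (base)
P(M+6) = C(3,3) × 0.37340^0 × 0.62660^3 = 1 × 1.0000 × 0.24602043 = 0.246020
Relative intensity = 0.246020 / 0.439821 × 100 = 55.94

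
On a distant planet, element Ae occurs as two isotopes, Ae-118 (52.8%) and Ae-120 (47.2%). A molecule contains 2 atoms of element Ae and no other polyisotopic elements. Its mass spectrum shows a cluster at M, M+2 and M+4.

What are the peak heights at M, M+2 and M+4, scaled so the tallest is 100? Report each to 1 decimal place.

55.9 : 100.0 : 44.7

Each Ae atom is independently Ae-118 (p = 0.528) or Ae-120 (q = 0.472); the cluster is the binomial expansion (p + q)^2.
P(M) = 0.528^2 = 0.278784
P(M+2) = 2 × 0.528^1 × 0.472^1 = 0.498432
P(M+4) = 0.472^2 = 0.222784
The M+2 peak is largest (0.498432); scaling to 100 gives 55.9 : 100.0 : 44.7.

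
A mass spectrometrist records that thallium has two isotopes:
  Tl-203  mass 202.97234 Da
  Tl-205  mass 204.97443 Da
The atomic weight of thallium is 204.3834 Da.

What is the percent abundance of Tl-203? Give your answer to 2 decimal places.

29.52%

Writing the weighted mean with unknown fraction x of Tl-203:
202.97234·x + 204.97443·(1 − x) = 204.3834
(202.97234 − 204.97443)·x = 204.3834 − 204.97443
x = -0.59103 / -2.00209 = 0.29521 → 29.52% Tl-203, 70.48% Tl-205.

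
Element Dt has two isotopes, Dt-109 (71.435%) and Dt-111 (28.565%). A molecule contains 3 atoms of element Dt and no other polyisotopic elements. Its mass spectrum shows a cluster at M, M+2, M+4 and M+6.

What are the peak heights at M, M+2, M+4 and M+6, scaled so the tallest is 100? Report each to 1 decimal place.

The 3 Dt atoms are independent, so intensities follow the terms of (0.71435 + 0.28565)^3.
P(M) = 0.71435^3 = 0.364530
P(M+2) = 3 × 0.71435^2 × 0.28565^1 = 0.437298
P(M+4) = 3 × 0.71435^1 × 0.28565^2 = 0.174864
P(M+6) = 0.28565^3 = 0.023308
The M+2 peak is largest (0.437298); scaling to 100 gives 83.4 : 100.0 : 40.0 : 5.3.

83.4 : 100.0 : 40.0 : 5.3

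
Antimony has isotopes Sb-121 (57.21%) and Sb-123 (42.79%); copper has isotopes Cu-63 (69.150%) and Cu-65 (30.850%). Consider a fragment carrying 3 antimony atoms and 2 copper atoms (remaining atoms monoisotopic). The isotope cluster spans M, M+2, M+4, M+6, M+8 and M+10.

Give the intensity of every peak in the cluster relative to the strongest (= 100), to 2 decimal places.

25.78 : 80.84 : 100.00 : 60.90 : 18.23 : 2.15

Antimony pattern (n=3): 0.18724742 : 0.42015297 : 0.3142518 : 0.07834781
Copper pattern (n=2): 0.47817225 : 0.4266555 : 0.09517225
Convolve the two distributions (both contribute in 2-u steps):
  M: 0.18724742×0.47817225 = 0.089537
  M+2: 0.18724742×0.4266555 + 0.42015297×0.47817225 = 0.280796
  M+4: 0.18724742×0.09517225 + 0.42015297×0.4266555 + 0.3142518×0.47817225 = 0.347348
  M+6: 0.42015297×0.09517225 + 0.3142518×0.4266555 + 0.07834781×0.47817225 = 0.211528
  M+8: 0.3142518×0.09517225 + 0.07834781×0.4266555 = 0.063336
  M+10: 0.07834781×0.09517225 = 0.007457
Scale to base peak (0.347348) = 100: 25.78 : 80.84 : 100.00 : 60.90 : 18.23 : 2.15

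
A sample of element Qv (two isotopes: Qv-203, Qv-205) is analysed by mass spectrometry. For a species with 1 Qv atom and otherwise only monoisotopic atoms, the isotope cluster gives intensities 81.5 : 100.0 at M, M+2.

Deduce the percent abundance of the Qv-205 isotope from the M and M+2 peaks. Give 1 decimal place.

55.1%

Write p for the Qv-203 fraction. I(M+2)/I(M) = [C(1,1)·p^0·(1−p)] / p^1 = 1·(1−p)/p = 100.0/81.5 = 1.2270
(1−p)/p = 1.2270/1 = 1.2270  ⇒  p = 1/(1 + 1.2270) = 0.4490
Qv-203: 44.9%, Qv-205: 55.1%.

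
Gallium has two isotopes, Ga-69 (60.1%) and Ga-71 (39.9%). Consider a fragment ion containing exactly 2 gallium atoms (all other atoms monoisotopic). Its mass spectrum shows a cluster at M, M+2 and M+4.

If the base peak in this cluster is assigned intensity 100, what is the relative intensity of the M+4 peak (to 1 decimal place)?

33.2

(0.601 + 0.399)^2 gives M 0.3612, M+2 0.4796, M+4 0.1592; the largest is M+2.
P(M+2) = C(2,1) × 0.601^1 × 0.399^1 = 2 × 0.6010 × 0.3990 = 0.479598 (base)
P(M+4) = C(2,2) × 0.601^0 × 0.399^2 = 1 × 1.0000 × 0.159201 = 0.159201
Relative intensity = 0.159201 / 0.479598 × 100 = 33.2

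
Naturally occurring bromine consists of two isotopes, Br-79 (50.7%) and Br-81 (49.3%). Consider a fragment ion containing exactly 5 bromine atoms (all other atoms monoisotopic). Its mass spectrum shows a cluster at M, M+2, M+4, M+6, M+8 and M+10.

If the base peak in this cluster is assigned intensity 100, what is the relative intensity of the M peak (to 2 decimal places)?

10.58

Binomial terms of (0.507 + 0.493)^5: M 0.0335, M+2 0.1629, M+4 0.3168, M+6 0.3080, M+8 0.1497, M+10 0.0291 → M+4 is the base peak.
P(M+4) = C(5,2) × 0.507^3 × 0.493^2 = 10 × 0.13032384 × 0.243049 = 0.316751 (base)
P(M) = C(5,0) × 0.507^5 × 0.493^0 = 1 × 0.03349961 × 1.0000 = 0.033500
Relative intensity = 0.033500 / 0.316751 × 100 = 10.58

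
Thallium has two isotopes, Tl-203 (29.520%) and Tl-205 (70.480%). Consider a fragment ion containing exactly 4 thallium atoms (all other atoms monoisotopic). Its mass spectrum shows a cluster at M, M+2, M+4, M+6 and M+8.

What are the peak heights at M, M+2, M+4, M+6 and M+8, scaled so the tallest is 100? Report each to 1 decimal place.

The 4 Tl atoms are independent, so intensities follow the terms of (0.29520 + 0.70480)^4.
P(M) = 0.29520^4 = 0.007594
P(M+2) = 4 × 0.29520^3 × 0.70480^1 = 0.072523
P(M+4) = 6 × 0.29520^2 × 0.70480^2 = 0.259726
P(M+6) = 4 × 0.29520^1 × 0.70480^3 = 0.413403
P(M+8) = 0.70480^4 = 0.246754
The M+6 peak is largest (0.413403); scaling to 100 gives 1.8 : 17.5 : 62.8 : 100.0 : 59.7.

1.8 : 17.5 : 62.8 : 100.0 : 59.7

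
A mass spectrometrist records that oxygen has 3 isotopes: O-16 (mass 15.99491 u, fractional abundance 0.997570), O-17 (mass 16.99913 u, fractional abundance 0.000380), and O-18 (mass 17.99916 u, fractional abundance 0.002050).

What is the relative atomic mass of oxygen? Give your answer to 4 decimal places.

15.9994 u

Average mass = Σ (abundance × isotope mass) = 0.997570 × 15.99491 + 0.000380 × 16.99913 + 0.002050 × 17.99916
= 15.956042 + 0.006460 + 0.036898 = 15.999400 u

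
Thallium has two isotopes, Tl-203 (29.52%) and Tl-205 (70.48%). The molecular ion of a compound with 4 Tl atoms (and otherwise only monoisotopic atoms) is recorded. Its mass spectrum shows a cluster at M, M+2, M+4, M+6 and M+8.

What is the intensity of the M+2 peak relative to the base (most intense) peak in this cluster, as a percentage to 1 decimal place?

Term probabilities: M 0.0076, M+2 0.0725, M+4 0.2597, M+6 0.4134, M+8 0.2468. Base peak = M+6.
P(M+6) = C(4,3) × 0.2952^1 × 0.7048^3 = 4 × 0.2952 × 0.35010449 = 0.413403 (base)
P(M+2) = C(4,1) × 0.2952^3 × 0.7048^1 = 4 × 0.02572463 × 0.7048 = 0.072523
Relative intensity = 0.072523 / 0.413403 × 100 = 17.5

17.5%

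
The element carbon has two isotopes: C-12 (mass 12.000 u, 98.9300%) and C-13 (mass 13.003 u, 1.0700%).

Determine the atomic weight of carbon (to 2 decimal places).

12.01 u

Weight each isotope mass by its fractional abundance: 0.989300 × 12.000 + 0.010700 × 13.003
= 11.8716 + 0.1391 = 12.0107 u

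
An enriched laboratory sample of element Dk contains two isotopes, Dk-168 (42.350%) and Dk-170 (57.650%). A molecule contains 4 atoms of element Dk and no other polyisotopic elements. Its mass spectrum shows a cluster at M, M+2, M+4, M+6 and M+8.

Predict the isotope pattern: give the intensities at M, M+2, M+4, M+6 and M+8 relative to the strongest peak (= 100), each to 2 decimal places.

The 4 Dk atoms are independent, so intensities follow the terms of (0.42350 + 0.57650)^4.
P(M) = 0.42350^4 = 0.032167
P(M+2) = 4 × 0.42350^3 × 0.57650^1 = 0.175154
P(M+4) = 6 × 0.42350^2 × 0.57650^2 = 0.357649
P(M+6) = 4 × 0.42350^1 × 0.57650^3 = 0.324572
P(M+8) = 0.57650^4 = 0.110458
The M+4 peak is largest (0.357649); scaling to 100 gives 8.99 : 48.97 : 100.00 : 90.75 : 30.88.

8.99 : 48.97 : 100.00 : 90.75 : 30.88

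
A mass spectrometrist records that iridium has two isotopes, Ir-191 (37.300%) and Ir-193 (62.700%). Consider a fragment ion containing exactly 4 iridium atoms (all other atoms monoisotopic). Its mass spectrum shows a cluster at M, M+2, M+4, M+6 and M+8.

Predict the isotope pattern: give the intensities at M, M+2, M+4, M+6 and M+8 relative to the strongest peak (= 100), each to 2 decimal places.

5.26 : 35.39 : 89.23 : 100.00 : 42.02

Expanding (0.37300 + 0.62700)^4:
P(M) = 0.37300^4 = 0.019357
P(M+2) = 4 × 0.37300^3 × 0.62700^1 = 0.130153
P(M+4) = 6 × 0.37300^2 × 0.62700^2 = 0.328174
P(M+6) = 4 × 0.37300^1 × 0.62700^3 = 0.367766
P(M+8) = 0.62700^4 = 0.154550
The M+6 peak is largest (0.367766); scaling to 100 gives 5.26 : 35.39 : 89.23 : 100.00 : 42.02.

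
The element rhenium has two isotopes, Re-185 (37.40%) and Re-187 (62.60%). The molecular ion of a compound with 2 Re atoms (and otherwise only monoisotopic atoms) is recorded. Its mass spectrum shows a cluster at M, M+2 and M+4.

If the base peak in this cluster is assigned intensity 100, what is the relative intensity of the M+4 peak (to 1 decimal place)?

Term probabilities: M 0.1399, M+2 0.4682, M+4 0.3919. Base peak = M+2.
P(M+2) = C(2,1) × 0.3740^1 × 0.6260^1 = 2 × 0.3740 × 0.6260 = 0.468248 (base)
P(M+4) = C(2,2) × 0.3740^0 × 0.6260^2 = 1 × 1.0000 × 0.391876 = 0.391876
Relative intensity = 0.391876 / 0.468248 × 100 = 83.7

83.7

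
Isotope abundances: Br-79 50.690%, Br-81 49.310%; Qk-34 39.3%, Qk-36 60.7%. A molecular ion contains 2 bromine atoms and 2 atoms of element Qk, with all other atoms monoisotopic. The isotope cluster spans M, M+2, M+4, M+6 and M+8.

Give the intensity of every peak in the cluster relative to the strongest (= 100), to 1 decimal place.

10.7 : 53.9 : 100.0 : 81.0 : 24.2

Bromine pattern (n=2): 0.25694761 : 0.49990478 : 0.24314761
Element Qk pattern (n=2): 0.154449 : 0.477102 : 0.368449
Convolve the two distributions (both contribute in 2-u steps):
  M: 0.25694761×0.154449 = 0.039685
  M+2: 0.25694761×0.477102 + 0.49990478×0.154449 = 0.199800
  M+4: 0.25694761×0.368449 + 0.49990478×0.477102 + 0.24314761×0.154449 = 0.370732
  M+6: 0.49990478×0.368449 + 0.24314761×0.477102 = 0.300196
  M+8: 0.24314761×0.368449 = 0.089587
Scale to base peak (0.370732) = 100: 10.7 : 53.9 : 100.0 : 81.0 : 24.2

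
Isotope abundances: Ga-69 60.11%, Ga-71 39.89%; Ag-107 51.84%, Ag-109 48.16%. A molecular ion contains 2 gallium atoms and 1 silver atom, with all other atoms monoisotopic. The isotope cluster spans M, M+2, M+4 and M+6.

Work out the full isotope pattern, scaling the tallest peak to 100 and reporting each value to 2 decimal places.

44.32 : 100.00 : 74.17 : 18.13

Gallium pattern (n=2): 0.36132121 : 0.47955758 : 0.15912121
Silver pattern (n=1): 0.5184 : 0.4816
Convolve the two distributions (both contribute in 2-u steps):
  M: 0.36132121×0.5184 = 0.187309
  M+2: 0.36132121×0.4816 + 0.47955758×0.5184 = 0.422615
  M+4: 0.47955758×0.4816 + 0.15912121×0.5184 = 0.313443
  M+6: 0.15912121×0.4816 = 0.076633
Scale to base peak (0.422615) = 100: 44.32 : 100.00 : 74.17 : 18.13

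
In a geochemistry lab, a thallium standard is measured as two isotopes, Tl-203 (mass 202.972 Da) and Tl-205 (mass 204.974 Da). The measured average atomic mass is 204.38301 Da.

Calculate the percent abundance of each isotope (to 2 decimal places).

With x = fraction of Tl-203 (so Tl-205 is 1 − x):
202.972·x + 204.974·(1 − x) = 204.38301
(202.972 − 204.974)·x = 204.38301 − 204.974
x = -0.59099 / -2.002 = 0.29520 → 29.52% Tl-203, 70.48% Tl-205.

Tl-203: 29.52%, Tl-205: 70.48%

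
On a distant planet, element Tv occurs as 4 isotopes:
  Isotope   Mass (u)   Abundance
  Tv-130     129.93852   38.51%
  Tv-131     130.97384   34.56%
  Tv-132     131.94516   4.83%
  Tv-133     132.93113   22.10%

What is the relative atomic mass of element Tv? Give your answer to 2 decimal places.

Weight each isotope mass by its fractional abundance: 0.3851 × 129.93852 + 0.3456 × 130.97384 + 0.0483 × 131.94516 + 0.2210 × 132.93113
= 50.039324 + 45.264559 + 6.372951 + 29.377780 = 131.054614 u

131.05 u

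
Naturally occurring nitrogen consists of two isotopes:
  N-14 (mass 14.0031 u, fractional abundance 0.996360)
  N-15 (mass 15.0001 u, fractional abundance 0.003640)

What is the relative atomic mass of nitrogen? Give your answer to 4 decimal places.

Ar = Σ fᵢ·mᵢ = 0.996360 × 14.0031 + 0.003640 × 15.0001
= 13.95213 + 0.05460 = 14.00673 u

14.0067 u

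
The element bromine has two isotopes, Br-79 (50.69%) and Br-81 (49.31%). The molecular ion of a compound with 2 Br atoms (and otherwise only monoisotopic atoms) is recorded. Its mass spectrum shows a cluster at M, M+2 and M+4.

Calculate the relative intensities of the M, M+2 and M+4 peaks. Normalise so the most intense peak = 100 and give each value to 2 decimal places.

51.40 : 100.00 : 48.64

Expanding (0.5069 + 0.4931)^2:
P(M) = 0.5069^2 = 0.256948
P(M+2) = 2 × 0.5069^1 × 0.4931^1 = 0.499905
P(M+4) = 0.4931^2 = 0.243148
The M+2 peak is largest (0.499905); scaling to 100 gives 51.40 : 100.00 : 48.64.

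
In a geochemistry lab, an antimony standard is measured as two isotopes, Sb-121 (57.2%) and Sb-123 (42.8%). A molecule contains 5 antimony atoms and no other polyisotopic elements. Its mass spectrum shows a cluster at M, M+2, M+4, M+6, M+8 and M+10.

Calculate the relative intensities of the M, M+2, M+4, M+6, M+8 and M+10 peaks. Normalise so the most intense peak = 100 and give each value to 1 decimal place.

17.9 : 66.8 : 100.0 : 74.8 : 28.0 : 4.2

Each Sb atom is independently Sb-121 (p = 0.572) or Sb-123 (q = 0.428); the cluster is the binomial expansion (p + q)^5.
P(M) = 0.572^5 = 0.061232
P(M+2) = 5 × 0.572^4 × 0.428^1 = 0.229086
P(M+4) = 10 × 0.572^3 × 0.428^2 = 0.342827
P(M+6) = 10 × 0.572^2 × 0.428^3 = 0.256521
P(M+8) = 5 × 0.572^1 × 0.428^4 = 0.095971
P(M+10) = 0.428^5 = 0.014362
The M+4 peak is largest (0.342827); scaling to 100 gives 17.9 : 66.8 : 100.0 : 74.8 : 28.0 : 4.2.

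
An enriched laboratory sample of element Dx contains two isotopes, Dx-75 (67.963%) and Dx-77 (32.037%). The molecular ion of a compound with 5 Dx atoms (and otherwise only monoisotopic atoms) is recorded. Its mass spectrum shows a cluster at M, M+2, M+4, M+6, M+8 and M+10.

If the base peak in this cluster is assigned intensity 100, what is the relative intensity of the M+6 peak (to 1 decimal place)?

Term probabilities: M 0.1450, M+2 0.3418, M+4 0.3222, M+6 0.1519, M+8 0.0358, M+10 0.0034. Base peak = M+2.
P(M+2) = C(5,1) × 0.67963^4 × 0.32037^1 = 5 × 0.21334878 × 0.32037 = 0.341753 (base)
P(M+6) = C(5,3) × 0.67963^2 × 0.32037^3 = 10 × 0.46189694 × 0.0328818 = 0.151880
Relative intensity = 0.151880 / 0.341753 × 100 = 44.4

44.4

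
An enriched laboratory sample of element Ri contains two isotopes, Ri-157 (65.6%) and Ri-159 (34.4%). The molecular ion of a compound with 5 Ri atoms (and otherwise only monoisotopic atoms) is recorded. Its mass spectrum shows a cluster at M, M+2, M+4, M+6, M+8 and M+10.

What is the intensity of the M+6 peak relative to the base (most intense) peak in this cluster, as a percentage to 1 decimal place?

52.4%

(0.656 + 0.344)^5 gives M 0.1215, M+2 0.3185, M+4 0.3341, M+6 0.1752, M+8 0.0459, M+10 0.0048; the largest is M+4.
P(M+4) = C(5,2) × 0.656^3 × 0.344^2 = 10 × 0.28230042 × 0.118336 = 0.334063 (base)
P(M+6) = C(5,3) × 0.656^2 × 0.344^3 = 10 × 0.430336 × 0.04070758 = 0.175179
Relative intensity = 0.175179 / 0.334063 × 100 = 52.4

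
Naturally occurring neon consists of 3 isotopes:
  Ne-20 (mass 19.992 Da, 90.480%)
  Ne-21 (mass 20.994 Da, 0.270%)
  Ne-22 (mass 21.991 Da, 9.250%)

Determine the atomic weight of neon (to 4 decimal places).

20.1796 Da

Ar = Σ fᵢ·mᵢ = 0.90480 × 19.992 + 0.00270 × 20.994 + 0.09250 × 21.991
= 18.08876 + 0.05668 + 2.03417 = 20.17961 Da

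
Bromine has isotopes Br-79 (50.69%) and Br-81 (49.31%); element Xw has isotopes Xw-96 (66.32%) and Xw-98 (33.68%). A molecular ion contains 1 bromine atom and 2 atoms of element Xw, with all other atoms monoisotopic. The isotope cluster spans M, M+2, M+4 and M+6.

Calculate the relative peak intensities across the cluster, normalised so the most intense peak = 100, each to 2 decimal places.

50.29 : 100.00 : 62.66 : 12.62

Bromine pattern (n=1): 0.5069 : 0.4931
Element Xw pattern (n=2): 0.43983424 : 0.44673152 : 0.11343424
Convolve the two distributions (both contribute in 2-u steps):
  M: 0.5069×0.43983424 = 0.222952
  M+2: 0.5069×0.44673152 + 0.4931×0.43983424 = 0.443330
  M+4: 0.5069×0.11343424 + 0.4931×0.44673152 = 0.277783
  M+6: 0.4931×0.11343424 = 0.055934
Scale to base peak (0.443330) = 100: 50.29 : 100.00 : 62.66 : 12.62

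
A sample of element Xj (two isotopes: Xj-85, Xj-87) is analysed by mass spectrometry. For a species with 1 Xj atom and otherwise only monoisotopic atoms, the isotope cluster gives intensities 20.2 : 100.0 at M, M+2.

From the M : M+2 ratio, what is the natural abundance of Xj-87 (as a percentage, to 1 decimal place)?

83.2%

Write p for the Xj-85 fraction. I(M+2)/I(M) = [C(1,1)·p^0·(1−p)] / p^1 = 1·(1−p)/p = 100.0/20.2 = 4.9505
(1−p)/p = 4.9505/1 = 4.9505  ⇒  p = 1/(1 + 4.9505) = 0.1681
Xj-85: 16.8%, Xj-87: 83.2%.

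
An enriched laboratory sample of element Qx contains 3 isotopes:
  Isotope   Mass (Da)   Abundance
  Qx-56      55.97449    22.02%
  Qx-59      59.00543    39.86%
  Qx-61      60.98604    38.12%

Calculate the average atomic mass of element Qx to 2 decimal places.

59.09 Da

Weight each isotope mass by its fractional abundance: 0.2202 × 55.97449 + 0.3986 × 59.00543 + 0.3812 × 60.98604
= 12.325583 + 23.519564 + 23.247878 = 59.093025 Da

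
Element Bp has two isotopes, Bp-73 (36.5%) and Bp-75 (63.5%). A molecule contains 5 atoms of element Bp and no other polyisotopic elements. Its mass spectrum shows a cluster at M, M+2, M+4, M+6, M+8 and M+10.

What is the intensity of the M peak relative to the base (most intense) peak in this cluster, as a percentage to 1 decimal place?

(0.365 + 0.635)^5 gives M 0.0065, M+2 0.0564, M+4 0.1961, M+6 0.3411, M+8 0.2967, M+10 0.1032; the largest is M+6.
P(M+6) = C(5,3) × 0.365^2 × 0.635^3 = 10 × 0.133225 × 0.25604788 = 0.341120 (base)
P(M) = C(5,0) × 0.365^5 × 0.635^0 = 1 × 0.00647835 × 1.0000 = 0.006478
Relative intensity = 0.006478 / 0.341120 × 100 = 1.9

1.9%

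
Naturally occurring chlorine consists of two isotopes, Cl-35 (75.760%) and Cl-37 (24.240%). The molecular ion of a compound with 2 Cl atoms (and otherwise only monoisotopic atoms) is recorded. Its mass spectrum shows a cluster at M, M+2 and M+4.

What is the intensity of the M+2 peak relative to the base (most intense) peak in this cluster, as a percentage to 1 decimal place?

64.0%

(0.75760 + 0.24240)^2 gives M 0.5740, M+2 0.3673, M+4 0.0588; the largest is M.
P(M) = C(2,0) × 0.75760^2 × 0.24240^0 = 1 × 0.57395776 × 1.0000 = 0.573958 (base)
P(M+2) = C(2,1) × 0.75760^1 × 0.24240^1 = 2 × 0.7576 × 0.2424 = 0.367284
Relative intensity = 0.367284 / 0.573958 × 100 = 64.0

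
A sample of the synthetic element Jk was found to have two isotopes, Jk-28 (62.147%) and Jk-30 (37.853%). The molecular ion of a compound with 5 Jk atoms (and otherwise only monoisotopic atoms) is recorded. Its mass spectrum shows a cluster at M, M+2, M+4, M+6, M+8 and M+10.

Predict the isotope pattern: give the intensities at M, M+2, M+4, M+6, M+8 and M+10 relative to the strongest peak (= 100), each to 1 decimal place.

27.0 : 82.1 : 100.0 : 60.9 : 18.5 : 2.3

The 5 Jk atoms are independent, so intensities follow the terms of (0.62147 + 0.37853)^5.
P(M) = 0.62147^5 = 0.092705
P(M+2) = 5 × 0.62147^4 × 0.37853^1 = 0.282326
P(M+4) = 10 × 0.62147^3 × 0.37853^2 = 0.343923
P(M+6) = 10 × 0.62147^2 × 0.37853^3 = 0.209479
P(M+8) = 5 × 0.62147^1 × 0.37853^4 = 0.063796
P(M+10) = 0.37853^5 = 0.007771
The M+4 peak is largest (0.343923); scaling to 100 gives 27.0 : 82.1 : 100.0 : 60.9 : 18.5 : 2.3.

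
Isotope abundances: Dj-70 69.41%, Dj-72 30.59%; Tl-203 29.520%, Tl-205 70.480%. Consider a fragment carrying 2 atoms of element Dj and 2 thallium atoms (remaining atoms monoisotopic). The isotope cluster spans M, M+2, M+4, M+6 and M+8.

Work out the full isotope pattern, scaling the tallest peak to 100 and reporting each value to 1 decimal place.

9.9 : 56.0 : 100.0 : 58.9 : 11.0

Element Dj pattern (n=2): 0.48177481 : 0.42465038 : 0.09357481
Thallium pattern (n=2): 0.08714304 : 0.41611392 : 0.49674304
Convolve the two distributions (both contribute in 2-u steps):
  M: 0.48177481×0.08714304 = 0.041983
  M+2: 0.48177481×0.41611392 + 0.42465038×0.08714304 = 0.237479
  M+4: 0.48177481×0.49674304 + 0.42465038×0.41611392 + 0.09357481×0.08714304 = 0.424176
  M+6: 0.42465038×0.49674304 + 0.09357481×0.41611392 = 0.249880
  M+8: 0.09357481×0.49674304 = 0.046483
Scale to base peak (0.424176) = 100: 9.9 : 56.0 : 100.0 : 58.9 : 11.0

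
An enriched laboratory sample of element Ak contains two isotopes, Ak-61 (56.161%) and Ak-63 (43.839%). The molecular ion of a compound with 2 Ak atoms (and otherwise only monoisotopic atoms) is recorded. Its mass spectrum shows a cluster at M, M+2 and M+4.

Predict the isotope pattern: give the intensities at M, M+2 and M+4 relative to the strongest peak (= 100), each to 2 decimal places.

64.05 : 100.00 : 39.03

Each Ak atom is independently Ak-61 (p = 0.56161) or Ak-63 (q = 0.43839); the cluster is the binomial expansion (p + q)^2.
P(M) = 0.56161^2 = 0.315406
P(M+2) = 2 × 0.56161^1 × 0.43839^1 = 0.492408
P(M+4) = 0.43839^2 = 0.192186
The M+2 peak is largest (0.492408); scaling to 100 gives 64.05 : 100.00 : 39.03.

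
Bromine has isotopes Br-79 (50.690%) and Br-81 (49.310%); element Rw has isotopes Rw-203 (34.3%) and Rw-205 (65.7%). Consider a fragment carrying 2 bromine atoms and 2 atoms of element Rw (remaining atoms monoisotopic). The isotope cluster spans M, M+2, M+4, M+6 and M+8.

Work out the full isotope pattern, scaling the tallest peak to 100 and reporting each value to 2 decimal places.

Bromine pattern (n=2): 0.25694761 : 0.49990478 : 0.24314761
Element Rw pattern (n=2): 0.117649 : 0.450702 : 0.431649
Convolve the two distributions (both contribute in 2-u steps):
  M: 0.25694761×0.117649 = 0.030230
  M+2: 0.25694761×0.450702 + 0.49990478×0.117649 = 0.174620
  M+4: 0.25694761×0.431649 + 0.49990478×0.450702 + 0.24314761×0.117649 = 0.364825
  M+6: 0.49990478×0.431649 + 0.24314761×0.450702 = 0.325371
  M+8: 0.24314761×0.431649 = 0.104954
Scale to base peak (0.364825) = 100: 8.29 : 47.86 : 100.00 : 89.19 : 28.77

8.29 : 47.86 : 100.00 : 89.19 : 28.77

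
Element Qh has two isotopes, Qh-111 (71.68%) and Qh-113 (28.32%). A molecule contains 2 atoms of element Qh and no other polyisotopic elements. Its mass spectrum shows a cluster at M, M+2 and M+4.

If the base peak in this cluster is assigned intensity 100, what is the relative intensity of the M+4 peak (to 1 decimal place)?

15.6

Term probabilities: M 0.5138, M+2 0.4060, M+4 0.0802. Base peak = M.
P(M) = C(2,0) × 0.7168^2 × 0.2832^0 = 1 × 0.51380224 × 1.0000 = 0.513802 (base)
P(M+4) = C(2,2) × 0.7168^0 × 0.2832^2 = 1 × 1.0000 × 0.08020224 = 0.080202
Relative intensity = 0.080202 / 0.513802 × 100 = 15.6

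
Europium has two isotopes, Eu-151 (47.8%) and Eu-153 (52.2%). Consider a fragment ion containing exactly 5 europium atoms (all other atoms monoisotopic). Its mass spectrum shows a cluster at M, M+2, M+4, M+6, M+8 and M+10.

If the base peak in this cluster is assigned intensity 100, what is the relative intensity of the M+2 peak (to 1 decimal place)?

Term probabilities: M 0.0250, M+2 0.1363, M+4 0.2976, M+6 0.3250, M+8 0.1775, M+10 0.0388. Base peak = M+6.
P(M+6) = C(5,3) × 0.478^2 × 0.522^3 = 10 × 0.228484 × 0.14223665 = 0.324988 (base)
P(M+2) = C(5,1) × 0.478^4 × 0.522^1 = 5 × 0.05220494 × 0.5220 = 0.136255
Relative intensity = 0.136255 / 0.324988 × 100 = 41.9

41.9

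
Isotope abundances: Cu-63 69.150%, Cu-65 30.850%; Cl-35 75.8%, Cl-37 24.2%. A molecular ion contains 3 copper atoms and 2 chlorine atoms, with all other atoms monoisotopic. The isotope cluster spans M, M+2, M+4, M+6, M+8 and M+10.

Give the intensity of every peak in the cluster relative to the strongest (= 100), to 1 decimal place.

Copper pattern (n=3): 0.33065611 : 0.44254842 : 0.19743483 : 0.02936064
Chlorine pattern (n=2): 0.574564 : 0.366872 : 0.058564
Convolve the two distributions (both contribute in 2-u steps):
  M: 0.33065611×0.574564 = 0.189983
  M+2: 0.33065611×0.366872 + 0.44254842×0.574564 = 0.375581
  M+4: 0.33065611×0.058564 + 0.44254842×0.366872 + 0.19743483×0.574564 = 0.295162
  M+6: 0.44254842×0.058564 + 0.19743483×0.366872 + 0.02936064×0.574564 = 0.115220
  M+8: 0.19743483×0.058564 + 0.02936064×0.366872 = 0.022334
  M+10: 0.02936064×0.058564 = 0.001719
Scale to base peak (0.375581) = 100: 50.6 : 100.0 : 78.6 : 30.7 : 5.9 : 0.5

50.6 : 100.0 : 78.6 : 30.7 : 5.9 : 0.5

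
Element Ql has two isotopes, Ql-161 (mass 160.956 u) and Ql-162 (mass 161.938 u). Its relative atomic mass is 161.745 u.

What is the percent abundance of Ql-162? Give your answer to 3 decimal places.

Writing the weighted mean with unknown fraction x of Ql-161:
160.956·x + 161.938·(1 − x) = 161.745
(160.956 − 161.938)·x = 161.745 − 161.938
x = -0.193 / -0.982 = 0.19654 → 19.654% Ql-161, 80.346% Ql-162.

80.346%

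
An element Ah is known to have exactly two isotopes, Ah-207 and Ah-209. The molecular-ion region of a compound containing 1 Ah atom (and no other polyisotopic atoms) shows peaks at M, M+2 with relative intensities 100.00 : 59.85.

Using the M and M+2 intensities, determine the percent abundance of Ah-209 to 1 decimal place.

37.4%

Let p = fractional abundance of Ah-207. I(M+2)/I(M) = [C(1,1)·p^0·(1−p)] / p^1 = 1·(1−p)/p = 59.85/100.00 = 0.5985
(1−p)/p = 0.5985/1 = 0.5985  ⇒  p = 1/(1 + 0.5985) = 0.6256
Ah-207: 62.6%, Ah-209: 37.4%.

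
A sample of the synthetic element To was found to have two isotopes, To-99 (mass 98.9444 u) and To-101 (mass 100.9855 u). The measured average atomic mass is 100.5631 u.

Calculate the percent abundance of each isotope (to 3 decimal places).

Let x be the fractional abundance of To-99; then To-101 has abundance 1 − x.
98.9444·x + 100.9855·(1 − x) = 100.5631
(98.9444 − 100.9855)·x = 100.5631 − 100.9855
x = -0.4224 / -2.0411 = 0.20695 → 20.695% To-99, 79.305% To-101.

To-99: 20.695%, To-101: 79.305%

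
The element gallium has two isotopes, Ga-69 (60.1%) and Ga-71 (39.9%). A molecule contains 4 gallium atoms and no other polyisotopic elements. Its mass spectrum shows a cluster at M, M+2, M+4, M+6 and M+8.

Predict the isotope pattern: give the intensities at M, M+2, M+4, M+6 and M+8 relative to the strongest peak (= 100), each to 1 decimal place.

Each Ga atom is independently Ga-69 (p = 0.601) or Ga-71 (q = 0.399); the cluster is the binomial expansion (p + q)^4.
P(M) = 0.601^4 = 0.130466
P(M+2) = 4 × 0.601^3 × 0.399^1 = 0.346463
P(M+4) = 6 × 0.601^2 × 0.399^2 = 0.345021
P(M+6) = 4 × 0.601^1 × 0.399^3 = 0.152705
P(M+8) = 0.399^4 = 0.025345
The M+2 peak is largest (0.346463); scaling to 100 gives 37.7 : 100.0 : 99.6 : 44.1 : 7.3.

37.7 : 100.0 : 99.6 : 44.1 : 7.3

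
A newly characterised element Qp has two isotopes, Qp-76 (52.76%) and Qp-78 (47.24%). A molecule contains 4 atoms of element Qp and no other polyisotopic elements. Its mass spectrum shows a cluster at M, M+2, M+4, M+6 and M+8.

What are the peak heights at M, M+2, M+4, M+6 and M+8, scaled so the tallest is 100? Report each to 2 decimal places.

Expanding (0.5276 + 0.4724)^4:
P(M) = 0.5276^4 = 0.077485
P(M+2) = 4 × 0.5276^3 × 0.4724^1 = 0.277514
P(M+4) = 6 × 0.5276^2 × 0.4724^2 = 0.372718
P(M+6) = 4 × 0.5276^1 × 0.4724^3 = 0.222482
P(M+8) = 0.4724^4 = 0.049801
The M+4 peak is largest (0.372718); scaling to 100 gives 20.79 : 74.46 : 100.00 : 59.69 : 13.36.

20.79 : 74.46 : 100.00 : 59.69 : 13.36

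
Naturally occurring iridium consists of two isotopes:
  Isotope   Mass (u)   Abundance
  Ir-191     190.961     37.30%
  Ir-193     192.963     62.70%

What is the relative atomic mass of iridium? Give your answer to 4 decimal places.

Ar = Σ fᵢ·mᵢ = 0.3730 × 190.961 + 0.6270 × 192.963
= 71.22845 + 120.98780 = 192.21625 u

192.2163 u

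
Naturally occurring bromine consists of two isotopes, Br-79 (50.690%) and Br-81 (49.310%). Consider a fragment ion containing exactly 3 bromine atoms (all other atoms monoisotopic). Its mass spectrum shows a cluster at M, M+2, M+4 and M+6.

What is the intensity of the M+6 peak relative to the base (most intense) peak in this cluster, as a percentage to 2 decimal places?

31.54%

(0.50690 + 0.49310)^3 gives M 0.1302, M+2 0.3801, M+4 0.3698, M+6 0.1199; the largest is M+2.
P(M+2) = C(3,1) × 0.50690^2 × 0.49310^1 = 3 × 0.25694761 × 0.4931 = 0.380103 (base)
P(M+6) = C(3,3) × 0.50690^0 × 0.49310^3 = 1 × 1.0000 × 0.11989609 = 0.119896
Relative intensity = 0.119896 / 0.380103 × 100 = 31.54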